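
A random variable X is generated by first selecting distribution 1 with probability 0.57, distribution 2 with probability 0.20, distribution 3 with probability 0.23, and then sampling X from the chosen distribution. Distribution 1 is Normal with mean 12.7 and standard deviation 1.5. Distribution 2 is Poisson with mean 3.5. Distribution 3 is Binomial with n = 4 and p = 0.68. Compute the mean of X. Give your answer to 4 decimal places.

Component means — 1: 12.7; 2: 3.5; 3: 2.72.
E[X] = 0.57·12.7 + 0.2·3.5 + 0.23·2.72 = 8.5646.

8.5646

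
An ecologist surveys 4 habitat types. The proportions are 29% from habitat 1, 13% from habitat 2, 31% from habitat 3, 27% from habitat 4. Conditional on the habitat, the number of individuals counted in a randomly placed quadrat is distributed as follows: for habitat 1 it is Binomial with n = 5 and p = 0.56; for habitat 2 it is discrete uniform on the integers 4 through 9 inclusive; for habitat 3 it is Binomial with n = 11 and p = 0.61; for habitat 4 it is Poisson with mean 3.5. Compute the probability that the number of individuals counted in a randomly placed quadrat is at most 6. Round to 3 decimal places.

Conditional on each habitat, P(X ≤ 6): 1: 1; 2: 0.5; 3: 0.439655; 4: 0.934712.
By total probability, P(X ≤ 6) = 0.29·1 + 0.13·0.5 + 0.31·0.439655 + 0.27·0.934712 = 0.743665.

0.744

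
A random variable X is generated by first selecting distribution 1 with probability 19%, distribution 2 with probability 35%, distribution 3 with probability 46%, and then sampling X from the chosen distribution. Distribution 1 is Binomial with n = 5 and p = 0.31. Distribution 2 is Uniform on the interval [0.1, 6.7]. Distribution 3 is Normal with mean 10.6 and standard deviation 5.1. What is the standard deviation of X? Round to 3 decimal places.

5.401

Per component, 1: μ=1.55, E[X²]=3.472; 2: μ=3.4, E[X²]=15.19; 3: μ=10.6, E[X²]=138.37.
E[X] = 0.19·1.55 + 0.35·3.4 + 0.46·10.6 = 6.3605.
E[X²] = 0.19·3.472 + 0.35·15.19 + 0.46·138.37 = 69.6264.
Var(X) = E[X²] − (E[X])² = 69.6264 − 40.456 = 29.1704.
SD(X) = √29.1704 = 5.40096.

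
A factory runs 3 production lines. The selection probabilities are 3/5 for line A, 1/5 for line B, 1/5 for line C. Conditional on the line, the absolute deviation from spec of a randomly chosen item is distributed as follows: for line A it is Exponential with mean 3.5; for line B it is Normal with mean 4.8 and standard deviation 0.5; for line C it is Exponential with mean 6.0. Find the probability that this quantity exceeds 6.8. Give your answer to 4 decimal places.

0.1504

Conditional on each line, P(X > 6.8): A: 0.143294; B: 3.16712e-05; C: 0.321958.
By total probability, P(X > 6.8) = 0.6·0.143294 + 0.2·3.16712e-05 + 0.2·0.321958 = 0.150374.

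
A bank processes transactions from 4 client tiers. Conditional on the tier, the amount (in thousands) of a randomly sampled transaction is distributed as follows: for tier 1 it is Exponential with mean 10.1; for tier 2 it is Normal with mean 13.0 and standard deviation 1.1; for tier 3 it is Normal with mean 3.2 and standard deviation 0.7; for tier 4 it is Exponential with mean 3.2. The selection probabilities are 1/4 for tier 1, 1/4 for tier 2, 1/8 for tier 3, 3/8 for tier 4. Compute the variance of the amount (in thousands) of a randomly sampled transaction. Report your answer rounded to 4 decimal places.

Per component, 1: μ=10.1, E[X²]=204.02; 2: μ=13, E[X²]=170.21; 3: μ=3.2, E[X²]=10.73; 4: μ=3.2, E[X²]=20.48.
E[X] = 0.25·10.1 + 0.25·13 + 0.125·3.2 + 0.375·3.2 = 7.375.
E[X²] = 0.25·204.02 + 0.25·170.21 + 0.125·10.73 + 0.375·20.48 = 102.579.
Var(X) = E[X²] − (E[X])² = 102.579 − 54.3906 = 48.1881.

48.1881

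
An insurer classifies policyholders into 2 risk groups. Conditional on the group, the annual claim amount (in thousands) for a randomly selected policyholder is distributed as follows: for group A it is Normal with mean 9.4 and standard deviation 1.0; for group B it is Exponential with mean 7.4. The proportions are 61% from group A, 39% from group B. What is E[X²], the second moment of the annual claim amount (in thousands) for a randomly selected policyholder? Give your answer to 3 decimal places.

97.222

For each component E[X²] = Var + (mean)², giving A: 89.36; B: 109.52.
Overall E[X²] = 0.61·89.36 + 0.39·109.52 = 97.2224.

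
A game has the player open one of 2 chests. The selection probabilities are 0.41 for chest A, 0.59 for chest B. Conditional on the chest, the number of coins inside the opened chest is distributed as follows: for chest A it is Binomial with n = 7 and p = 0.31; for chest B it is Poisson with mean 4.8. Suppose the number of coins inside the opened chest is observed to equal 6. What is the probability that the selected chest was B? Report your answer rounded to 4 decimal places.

Likelihoods P(X=6 | ·): A: 0.00428664; B: 0.139798.
Posterior ∝ prior × likelihood. Numerator for B: 0.59·0.139798 = 0.0824809.
Normalizing constant: 0.41·0.00428664 + 0.59·0.139798 = 0.0842384.
P(B | observation) = 0.0824809 / 0.0842384 = 0.979136.

0.9791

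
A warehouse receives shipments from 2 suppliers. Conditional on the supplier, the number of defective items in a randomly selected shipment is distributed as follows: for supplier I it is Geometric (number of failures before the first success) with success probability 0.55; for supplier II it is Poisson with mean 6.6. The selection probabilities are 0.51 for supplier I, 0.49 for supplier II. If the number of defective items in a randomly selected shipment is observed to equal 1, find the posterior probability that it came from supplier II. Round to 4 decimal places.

0.0337

Likelihoods P(X=1 | ·): I: 0.2475; II: 0.00897843.
Posterior ∝ prior × likelihood. Numerator for II: 0.49·0.00897843 = 0.00439943.
Normalizing constant: 0.51·0.2475 + 0.49·0.00897843 = 0.130624.
P(II | observation) = 0.00439943 / 0.130624 = 0.03368.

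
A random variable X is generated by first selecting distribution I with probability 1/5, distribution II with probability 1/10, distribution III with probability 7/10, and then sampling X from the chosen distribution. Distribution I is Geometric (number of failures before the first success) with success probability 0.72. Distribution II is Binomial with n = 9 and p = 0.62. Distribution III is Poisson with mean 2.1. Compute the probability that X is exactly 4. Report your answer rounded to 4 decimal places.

0.0851

Conditional on each component, P(X = 4): I: 0.00442552; II: 0.147521; III: 0.099231.
By total probability, P(X = 4) = 0.2·0.00442552 + 0.1·0.147521 + 0.7·0.099231 = 0.085099.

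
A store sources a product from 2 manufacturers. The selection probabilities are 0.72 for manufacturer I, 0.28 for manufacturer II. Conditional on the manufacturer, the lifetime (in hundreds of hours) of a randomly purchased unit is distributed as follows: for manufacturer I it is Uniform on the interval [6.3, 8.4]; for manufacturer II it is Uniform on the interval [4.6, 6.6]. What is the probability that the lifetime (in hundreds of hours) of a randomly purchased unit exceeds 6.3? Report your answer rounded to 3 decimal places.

0.762

Conditional on each manufacturer, P(X > 6.3): I: 1; II: 0.15.
By total probability, P(X > 6.3) = 0.72·1 + 0.28·0.15 = 0.762.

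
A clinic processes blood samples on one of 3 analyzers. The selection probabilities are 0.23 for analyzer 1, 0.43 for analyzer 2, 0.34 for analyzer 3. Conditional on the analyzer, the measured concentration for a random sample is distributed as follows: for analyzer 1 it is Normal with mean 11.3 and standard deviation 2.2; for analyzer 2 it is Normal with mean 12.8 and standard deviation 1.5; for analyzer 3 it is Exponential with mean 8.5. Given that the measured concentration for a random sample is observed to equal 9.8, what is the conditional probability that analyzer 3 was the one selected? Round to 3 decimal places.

Likelihoods f(9.8 | ·): 1: 0.143728; 2: 0.035994; 3: 0.037142.
Posterior ∝ prior × likelihood. Numerator for 3: 0.34·0.037142 = 0.0126283.
Normalizing constant: 0.23·0.143728 + 0.43·0.035994 + 0.34·0.037142 = 0.0611631.
P(3 | observation) = 0.0126283 / 0.0611631 = 0.206469.

0.206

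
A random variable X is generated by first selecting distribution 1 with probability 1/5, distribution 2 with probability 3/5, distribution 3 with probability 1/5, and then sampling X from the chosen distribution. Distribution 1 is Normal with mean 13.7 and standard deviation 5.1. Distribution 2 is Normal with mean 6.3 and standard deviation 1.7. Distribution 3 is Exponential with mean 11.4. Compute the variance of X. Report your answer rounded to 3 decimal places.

42.832

Per component, 1: μ=13.7, E[X²]=213.7; 2: μ=6.3, E[X²]=42.58; 3: μ=11.4, E[X²]=259.92.
E[X] = 0.2·13.7 + 0.6·6.3 + 0.2·11.4 = 8.8.
E[X²] = 0.2·213.7 + 0.6·42.58 + 0.2·259.92 = 120.272.
Var(X) = E[X²] − (E[X])² = 120.272 − 77.44 = 42.832.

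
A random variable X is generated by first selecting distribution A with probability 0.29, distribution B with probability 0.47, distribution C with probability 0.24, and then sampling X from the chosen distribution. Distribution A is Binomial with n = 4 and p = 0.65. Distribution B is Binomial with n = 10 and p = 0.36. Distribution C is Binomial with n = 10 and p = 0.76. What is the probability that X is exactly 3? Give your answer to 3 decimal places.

Conditional on each component, P(X = 3): A: 0.384475; B: 0.246234; C: 0.00241602.
By total probability, P(X = 3) = 0.29·0.384475 + 0.47·0.246234 + 0.24·0.00241602 = 0.227808.

0.228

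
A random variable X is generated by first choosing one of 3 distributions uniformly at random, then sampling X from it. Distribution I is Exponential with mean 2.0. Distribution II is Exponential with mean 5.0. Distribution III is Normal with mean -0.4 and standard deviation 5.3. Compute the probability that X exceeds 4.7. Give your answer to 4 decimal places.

0.2180

Conditional on each component, P(X > 4.7): I: 0.0953692; II: 0.390628; III: 0.167958.
By total probability, P(X > 4.7) = 0.333333·0.0953692 + 0.333333·0.390628 + 0.333333·0.167958 = 0.217985.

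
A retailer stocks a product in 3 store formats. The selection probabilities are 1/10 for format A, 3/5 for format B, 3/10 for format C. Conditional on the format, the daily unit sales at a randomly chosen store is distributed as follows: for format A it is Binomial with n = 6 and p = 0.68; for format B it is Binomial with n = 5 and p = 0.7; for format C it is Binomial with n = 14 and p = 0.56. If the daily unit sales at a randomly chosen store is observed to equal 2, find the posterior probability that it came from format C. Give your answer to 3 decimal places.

0.005

Likelihoods P(X=2 | ·): A: 0.0727292; B: 0.1323; C: 0.00150262.
Posterior ∝ prior × likelihood. Numerator for C: 0.3·0.00150262 = 0.000450786.
Normalizing constant: 0.1·0.0727292 + 0.6·0.1323 + 0.3·0.00150262 = 0.0871037.
P(C | observation) = 0.000450786 / 0.0871037 = 0.00517528.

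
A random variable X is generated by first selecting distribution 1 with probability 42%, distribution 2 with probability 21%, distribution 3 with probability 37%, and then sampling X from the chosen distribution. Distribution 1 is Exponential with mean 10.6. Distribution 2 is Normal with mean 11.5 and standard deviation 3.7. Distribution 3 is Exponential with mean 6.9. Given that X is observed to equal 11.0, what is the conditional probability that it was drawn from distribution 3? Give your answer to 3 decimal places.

0.230

Likelihoods f(11.0 | ·): 1: 0.0334204; 2: 0.106842; 3: 0.0294305.
Posterior ∝ prior × likelihood. Numerator for 3: 0.37·0.0294305 = 0.0108893.
Normalizing constant: 0.42·0.0334204 + 0.21·0.106842 + 0.37·0.0294305 = 0.0473627.
P(3 | observation) = 0.0108893 / 0.0473627 = 0.229913.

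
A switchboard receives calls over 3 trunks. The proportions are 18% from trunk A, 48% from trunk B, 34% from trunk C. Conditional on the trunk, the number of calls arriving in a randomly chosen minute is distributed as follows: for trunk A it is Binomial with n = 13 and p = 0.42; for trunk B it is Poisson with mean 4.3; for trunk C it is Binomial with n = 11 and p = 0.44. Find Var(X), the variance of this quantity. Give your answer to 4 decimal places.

Per component, A: μ=5.46, E[X²]=32.9784; B: μ=4.3, E[X²]=22.79; C: μ=4.84, E[X²]=26.136.
E[X] = 0.18·5.46 + 0.48·4.3 + 0.34·4.84 = 4.6924.
E[X²] = 0.18·32.9784 + 0.48·22.79 + 0.34·26.136 = 25.7616.
Var(X) = E[X²] − (E[X])² = 25.7616 − 22.0186 = 3.74293.

3.7429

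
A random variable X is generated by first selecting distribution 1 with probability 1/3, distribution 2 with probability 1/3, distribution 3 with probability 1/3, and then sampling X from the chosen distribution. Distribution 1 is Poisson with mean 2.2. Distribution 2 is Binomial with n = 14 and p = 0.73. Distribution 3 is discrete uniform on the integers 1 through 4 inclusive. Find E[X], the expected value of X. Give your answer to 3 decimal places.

Component means — 1: 2.2; 2: 10.22; 3: 2.5.
E[X] = 0.333333·2.2 + 0.333333·10.22 + 0.333333·2.5 = 4.97333.

4.973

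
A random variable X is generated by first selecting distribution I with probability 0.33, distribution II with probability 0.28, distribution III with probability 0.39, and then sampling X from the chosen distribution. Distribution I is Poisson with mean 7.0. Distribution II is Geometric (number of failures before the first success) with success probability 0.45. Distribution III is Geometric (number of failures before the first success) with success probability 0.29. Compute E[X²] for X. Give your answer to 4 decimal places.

25.2890

For each component E[X²] = Var + (mean)², giving I: 56; II: 4.20988; III: 14.4364.
Overall E[X²] = 0.33·56 + 0.28·4.20988 + 0.39·14.4364 = 25.289.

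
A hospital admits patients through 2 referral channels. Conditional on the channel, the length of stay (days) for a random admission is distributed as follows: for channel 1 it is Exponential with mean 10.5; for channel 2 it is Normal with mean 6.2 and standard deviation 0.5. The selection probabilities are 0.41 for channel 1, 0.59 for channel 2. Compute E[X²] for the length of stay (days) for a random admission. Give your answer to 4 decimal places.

For each component E[X²] = Var + (mean)², giving 1: 220.5; 2: 38.69.
Overall E[X²] = 0.41·220.5 + 0.59·38.69 = 113.232.

113.2321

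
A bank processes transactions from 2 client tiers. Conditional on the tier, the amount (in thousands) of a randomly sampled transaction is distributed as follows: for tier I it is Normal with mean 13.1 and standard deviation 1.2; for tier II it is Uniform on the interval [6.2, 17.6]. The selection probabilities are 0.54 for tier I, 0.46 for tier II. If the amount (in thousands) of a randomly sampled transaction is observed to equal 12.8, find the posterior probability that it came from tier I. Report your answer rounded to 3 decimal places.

Likelihoods f(12.8 | ·): I: 0.322223; II: 0.0877193.
Posterior ∝ prior × likelihood. Numerator for I: 0.54·0.322223 = 0.174001.
Normalizing constant: 0.54·0.322223 + 0.46·0.0877193 = 0.214352.
P(I | observation) = 0.174001 / 0.214352 = 0.811754.

0.812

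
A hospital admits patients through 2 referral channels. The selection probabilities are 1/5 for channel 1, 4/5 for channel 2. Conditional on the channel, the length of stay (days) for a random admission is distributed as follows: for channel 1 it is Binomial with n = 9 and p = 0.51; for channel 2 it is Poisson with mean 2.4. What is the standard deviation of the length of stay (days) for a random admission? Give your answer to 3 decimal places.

Per component, 1: μ=4.59, E[X²]=23.3172; 2: μ=2.4, E[X²]=8.16.
E[X] = 0.2·4.59 + 0.8·2.4 = 2.838.
E[X²] = 0.2·23.3172 + 0.8·8.16 = 11.1914.
Var(X) = E[X²] − (E[X])² = 11.1914 − 8.05424 = 3.1372.
SD(X) = √3.1372 = 1.77121.

1.771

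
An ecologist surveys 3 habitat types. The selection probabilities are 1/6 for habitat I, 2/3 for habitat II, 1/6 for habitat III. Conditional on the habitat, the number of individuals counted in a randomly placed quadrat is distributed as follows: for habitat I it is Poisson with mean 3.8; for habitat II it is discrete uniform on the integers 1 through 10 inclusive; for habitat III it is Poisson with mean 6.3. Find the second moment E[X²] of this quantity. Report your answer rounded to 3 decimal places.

For each component E[X²] = Var + (mean)², giving I: 18.24; II: 38.5; III: 45.99.
Overall E[X²] = 0.166667·18.24 + 0.666667·38.5 + 0.166667·45.99 = 36.3717.

36.372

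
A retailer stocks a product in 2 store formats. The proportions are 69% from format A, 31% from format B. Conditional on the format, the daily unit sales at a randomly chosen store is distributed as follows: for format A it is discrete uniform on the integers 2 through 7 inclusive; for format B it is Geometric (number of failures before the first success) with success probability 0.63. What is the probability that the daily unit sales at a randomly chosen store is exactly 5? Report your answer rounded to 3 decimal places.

0.116

Conditional on each format, P(X = 5): A: 0.166667; B: 0.00436867.
By total probability, P(X = 5) = 0.69·0.166667 + 0.31·0.00436867 = 0.116354.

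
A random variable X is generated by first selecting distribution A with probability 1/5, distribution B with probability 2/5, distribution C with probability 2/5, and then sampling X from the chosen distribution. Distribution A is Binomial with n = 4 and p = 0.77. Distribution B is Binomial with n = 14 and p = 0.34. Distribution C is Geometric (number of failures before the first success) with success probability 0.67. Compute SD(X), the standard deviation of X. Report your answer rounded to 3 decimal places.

2.317

Per component, A: μ=3.08, E[X²]=10.1948; B: μ=4.76, E[X²]=25.7992; C: μ=0.492537, E[X²]=0.977723.
E[X] = 0.2·3.08 + 0.4·4.76 + 0.4·0.492537 = 2.71701.
E[X²] = 0.2·10.1948 + 0.4·25.7992 + 0.4·0.977723 = 12.7497.
Var(X) = E[X²] − (E[X])² = 12.7497 − 7.38217 = 5.36756.
SD(X) = √5.36756 = 2.3168.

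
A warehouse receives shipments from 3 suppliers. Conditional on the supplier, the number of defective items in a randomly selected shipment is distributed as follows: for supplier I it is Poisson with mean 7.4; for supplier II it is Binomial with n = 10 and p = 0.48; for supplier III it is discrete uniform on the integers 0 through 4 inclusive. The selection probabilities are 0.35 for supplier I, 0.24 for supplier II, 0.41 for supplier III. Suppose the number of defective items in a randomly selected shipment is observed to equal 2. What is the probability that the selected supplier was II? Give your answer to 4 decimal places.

0.1315

Likelihoods P(X=2 | ·): I: 0.0167361; II: 0.055427; III: 0.2.
Posterior ∝ prior × likelihood. Numerator for II: 0.24·0.055427 = 0.0133025.
Normalizing constant: 0.35·0.0167361 + 0.24·0.055427 + 0.41·0.2 = 0.10116.
P(II | observation) = 0.0133025 / 0.10116 = 0.131499.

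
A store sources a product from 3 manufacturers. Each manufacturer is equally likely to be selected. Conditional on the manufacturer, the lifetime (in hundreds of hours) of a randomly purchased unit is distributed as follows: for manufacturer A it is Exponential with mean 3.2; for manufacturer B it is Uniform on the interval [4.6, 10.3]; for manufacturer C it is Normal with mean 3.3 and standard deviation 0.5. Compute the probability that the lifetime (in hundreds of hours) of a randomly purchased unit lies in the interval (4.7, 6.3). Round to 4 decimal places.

0.1246

Conditional on each manufacturer, P(4.7 < X < 6.3): A: 0.0905818; B: 0.280702; C: 0.00255513.
By total probability, P(4.7 < X < 6.3) = 0.333333·0.0905818 + 0.333333·0.280702 + 0.333333·0.00255513 = 0.124613.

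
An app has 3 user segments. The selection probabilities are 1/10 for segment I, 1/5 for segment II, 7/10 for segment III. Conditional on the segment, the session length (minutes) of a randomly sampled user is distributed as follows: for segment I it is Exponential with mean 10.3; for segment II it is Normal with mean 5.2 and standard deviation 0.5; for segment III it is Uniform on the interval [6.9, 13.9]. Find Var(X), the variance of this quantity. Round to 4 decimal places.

Per component, I: μ=10.3, E[X²]=212.18; II: μ=5.2, E[X²]=27.29; III: μ=10.4, E[X²]=112.243.
E[X] = 0.1·10.3 + 0.2·5.2 + 0.7·10.4 = 9.35.
E[X²] = 0.1·212.18 + 0.2·27.29 + 0.7·112.243 = 105.246.
Var(X) = E[X²] − (E[X])² = 105.246 − 87.4225 = 17.8238.

17.8238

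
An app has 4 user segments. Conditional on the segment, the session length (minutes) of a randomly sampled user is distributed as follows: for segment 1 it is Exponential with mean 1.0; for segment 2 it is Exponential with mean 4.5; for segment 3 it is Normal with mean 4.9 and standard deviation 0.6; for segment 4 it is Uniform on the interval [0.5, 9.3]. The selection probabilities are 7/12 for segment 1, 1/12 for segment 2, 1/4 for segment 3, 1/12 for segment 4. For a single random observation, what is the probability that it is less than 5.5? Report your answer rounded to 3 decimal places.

Conditional on each segment, P(X < 5.5): 1: 0.995913; 2: 0.705425; 3: 0.841345; 4: 0.568182.
By total probability, P(X < 5.5) = 0.583333·0.995913 + 0.0833333·0.705425 + 0.25·0.841345 + 0.0833333·0.568182 = 0.897419.

0.897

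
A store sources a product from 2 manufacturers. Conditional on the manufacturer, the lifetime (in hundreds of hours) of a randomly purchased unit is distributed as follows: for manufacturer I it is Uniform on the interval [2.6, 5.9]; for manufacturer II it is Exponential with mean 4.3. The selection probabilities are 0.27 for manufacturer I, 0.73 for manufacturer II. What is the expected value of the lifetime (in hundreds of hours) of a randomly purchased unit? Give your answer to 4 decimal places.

4.2865

Component means — I: 4.25; II: 4.3.
E[X] = 0.27·4.25 + 0.73·4.3 = 4.2865.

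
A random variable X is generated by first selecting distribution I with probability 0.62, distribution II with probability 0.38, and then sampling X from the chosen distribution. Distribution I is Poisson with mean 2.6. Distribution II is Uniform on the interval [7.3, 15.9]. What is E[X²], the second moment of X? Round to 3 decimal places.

For each component E[X²] = Var + (mean)², giving I: 9.36; II: 140.723.
Overall E[X²] = 0.62·9.36 + 0.38·140.723 = 59.2781.

59.278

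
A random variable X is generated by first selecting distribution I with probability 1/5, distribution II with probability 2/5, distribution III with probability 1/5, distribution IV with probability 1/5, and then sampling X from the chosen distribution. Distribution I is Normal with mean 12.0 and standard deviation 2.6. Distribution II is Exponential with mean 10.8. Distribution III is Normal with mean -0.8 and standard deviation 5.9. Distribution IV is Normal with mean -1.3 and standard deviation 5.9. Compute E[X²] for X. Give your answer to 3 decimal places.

For each component E[X²] = Var + (mean)², giving I: 150.76; II: 233.28; III: 35.45; IV: 36.5.
Overall E[X²] = 0.2·150.76 + 0.4·233.28 + 0.2·35.45 + 0.2·36.5 = 137.854.

137.854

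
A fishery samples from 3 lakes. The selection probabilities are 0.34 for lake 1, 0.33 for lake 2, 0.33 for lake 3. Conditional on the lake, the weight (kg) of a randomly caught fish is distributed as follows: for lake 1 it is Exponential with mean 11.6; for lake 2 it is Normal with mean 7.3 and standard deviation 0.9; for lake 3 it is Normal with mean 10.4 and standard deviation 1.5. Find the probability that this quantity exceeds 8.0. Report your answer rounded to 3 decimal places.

Conditional on each lake, P(X > 8.0): 1: 0.501749; 2: 0.21835; 3: 0.945201.
By total probability, P(X > 8.0) = 0.34·0.501749 + 0.33·0.21835 + 0.33·0.945201 = 0.554566.

0.555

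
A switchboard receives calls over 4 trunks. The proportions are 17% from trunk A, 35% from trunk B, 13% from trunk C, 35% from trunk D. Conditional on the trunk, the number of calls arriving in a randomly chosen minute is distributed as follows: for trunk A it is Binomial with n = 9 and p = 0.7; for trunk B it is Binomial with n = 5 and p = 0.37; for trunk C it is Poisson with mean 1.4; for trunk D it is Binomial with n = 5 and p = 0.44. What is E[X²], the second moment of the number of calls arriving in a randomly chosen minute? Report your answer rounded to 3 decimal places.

11.236

For each component E[X²] = Var + (mean)², giving A: 41.58; B: 4.588; C: 3.36; D: 6.072.
Overall E[X²] = 0.17·41.58 + 0.35·4.588 + 0.13·3.36 + 0.35·6.072 = 11.2364.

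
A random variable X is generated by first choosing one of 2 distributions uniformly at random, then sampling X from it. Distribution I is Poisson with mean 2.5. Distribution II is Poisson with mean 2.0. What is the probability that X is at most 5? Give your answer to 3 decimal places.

0.971

Conditional on each component, P(X ≤ 5): I: 0.957979; II: 0.983436.
By total probability, P(X ≤ 5) = 0.5·0.957979 + 0.5·0.983436 = 0.970708.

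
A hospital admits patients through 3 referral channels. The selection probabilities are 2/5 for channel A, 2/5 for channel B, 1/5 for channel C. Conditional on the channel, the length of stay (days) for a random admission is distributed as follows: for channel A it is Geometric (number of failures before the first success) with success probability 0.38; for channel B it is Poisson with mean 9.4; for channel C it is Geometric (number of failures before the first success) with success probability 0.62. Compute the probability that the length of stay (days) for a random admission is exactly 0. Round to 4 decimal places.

Conditional on each channel, P(X = 0): A: 0.38; B: 8.27241e-05; C: 0.62.
By total probability, P(X = 0) = 0.4·0.38 + 0.4·8.27241e-05 + 0.2·0.62 = 0.276033.

0.2760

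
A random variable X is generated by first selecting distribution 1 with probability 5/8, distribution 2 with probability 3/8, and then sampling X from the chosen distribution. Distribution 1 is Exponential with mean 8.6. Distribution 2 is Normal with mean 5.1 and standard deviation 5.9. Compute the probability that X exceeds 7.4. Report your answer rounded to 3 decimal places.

Conditional on each component, P(X > 7.4): 1: 0.422965; 2: 0.348331.
By total probability, P(X > 7.4) = 0.625·0.422965 + 0.375·0.348331 = 0.394977.

0.395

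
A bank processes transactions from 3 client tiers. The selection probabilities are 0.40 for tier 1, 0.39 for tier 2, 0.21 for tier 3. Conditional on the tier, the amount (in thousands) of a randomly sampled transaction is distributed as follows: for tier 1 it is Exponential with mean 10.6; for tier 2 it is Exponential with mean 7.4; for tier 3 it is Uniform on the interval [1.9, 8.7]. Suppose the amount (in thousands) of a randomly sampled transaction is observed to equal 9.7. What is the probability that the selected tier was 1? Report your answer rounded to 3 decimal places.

Likelihoods f(9.7 | ·): 1: 0.037781; 2: 0.0364326; 3: 0.
Posterior ∝ prior × likelihood. Numerator for 1: 0.4·0.037781 = 0.0151124.
Normalizing constant: 0.4·0.037781 + 0.39·0.0364326 + 0.21·0 = 0.0293211.
P(1 | observation) = 0.0151124 / 0.0293211 = 0.51541.

0.515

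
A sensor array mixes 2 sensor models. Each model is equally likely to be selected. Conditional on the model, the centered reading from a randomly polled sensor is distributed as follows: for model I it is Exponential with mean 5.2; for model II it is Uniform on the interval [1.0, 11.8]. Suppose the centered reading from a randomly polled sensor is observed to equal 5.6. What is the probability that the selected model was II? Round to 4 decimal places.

Likelihoods f(5.6 | ·): I: 0.0655081; II: 0.0925926.
Posterior ∝ prior × likelihood. Numerator for II: 0.5·0.0925926 = 0.0462963.
Normalizing constant: 0.5·0.0655081 + 0.5·0.0925926 = 0.0790503.
P(II | observation) = 0.0462963 / 0.0790503 = 0.585656.

0.5857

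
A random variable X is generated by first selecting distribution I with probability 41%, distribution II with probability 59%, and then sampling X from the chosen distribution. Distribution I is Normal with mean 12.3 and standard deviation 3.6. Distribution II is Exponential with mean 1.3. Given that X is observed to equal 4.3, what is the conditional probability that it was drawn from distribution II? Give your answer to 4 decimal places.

Likelihoods f(4.3 | ·): I: 0.00938157; II: 0.0281543.
Posterior ∝ prior × likelihood. Numerator for II: 0.59·0.0281543 = 0.016611.
Normalizing constant: 0.41·0.00938157 + 0.59·0.0281543 = 0.0204575.
P(II | observation) = 0.016611 / 0.0204575 = 0.811978.

0.8120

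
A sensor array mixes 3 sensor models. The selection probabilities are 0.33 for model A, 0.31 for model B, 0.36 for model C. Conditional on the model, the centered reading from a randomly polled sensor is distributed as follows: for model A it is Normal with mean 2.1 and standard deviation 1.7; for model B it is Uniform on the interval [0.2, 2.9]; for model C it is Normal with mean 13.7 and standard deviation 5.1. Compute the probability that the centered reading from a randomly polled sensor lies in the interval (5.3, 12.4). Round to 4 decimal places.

Conditional on each model, P(5.3 < X < 12.4): A: 0.0298941; B: 0; C: 0.349626.
By total probability, P(5.3 < X < 12.4) = 0.33·0.0298941 + 0.31·0 + 0.36·0.349626 = 0.135731.

0.1357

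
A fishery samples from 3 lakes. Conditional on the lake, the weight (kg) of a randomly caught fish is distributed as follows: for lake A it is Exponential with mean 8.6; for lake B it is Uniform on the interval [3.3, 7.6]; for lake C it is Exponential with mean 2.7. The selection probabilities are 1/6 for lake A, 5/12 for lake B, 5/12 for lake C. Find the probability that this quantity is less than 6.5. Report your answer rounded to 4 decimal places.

0.7776

Conditional on each lake, P(X < 6.5): A: 0.530372; B: 0.744186; C: 0.909952.
By total probability, P(X < 6.5) = 0.166667·0.530372 + 0.416667·0.744186 + 0.416667·0.909952 = 0.777619.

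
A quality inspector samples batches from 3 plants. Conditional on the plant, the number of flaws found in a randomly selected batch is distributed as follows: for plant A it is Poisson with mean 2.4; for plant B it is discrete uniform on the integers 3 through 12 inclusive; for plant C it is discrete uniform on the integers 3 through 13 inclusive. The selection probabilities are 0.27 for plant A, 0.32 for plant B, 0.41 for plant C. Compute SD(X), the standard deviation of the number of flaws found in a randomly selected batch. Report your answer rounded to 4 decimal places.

3.6249

Per component, A: μ=2.4, E[X²]=8.16; B: μ=7.5, E[X²]=64.5; C: μ=8, E[X²]=74.
E[X] = 0.27·2.4 + 0.32·7.5 + 0.41·8 = 6.328.
E[X²] = 0.27·8.16 + 0.32·64.5 + 0.41·74 = 53.1832.
Var(X) = E[X²] − (E[X])² = 53.1832 − 40.0436 = 13.1396.
SD(X) = √13.1396 = 3.62486.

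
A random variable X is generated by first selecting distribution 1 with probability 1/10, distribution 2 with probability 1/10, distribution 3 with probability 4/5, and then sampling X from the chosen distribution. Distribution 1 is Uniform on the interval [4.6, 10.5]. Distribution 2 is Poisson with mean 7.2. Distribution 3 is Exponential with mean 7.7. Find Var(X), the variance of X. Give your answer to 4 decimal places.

48.4651

Per component, 1: μ=7.55, E[X²]=59.9033; 2: μ=7.2, E[X²]=59.04; 3: μ=7.7, E[X²]=118.58.
E[X] = 0.1·7.55 + 0.1·7.2 + 0.8·7.7 = 7.635.
E[X²] = 0.1·59.9033 + 0.1·59.04 + 0.8·118.58 = 106.758.
Var(X) = E[X²] − (E[X])² = 106.758 − 58.2932 = 48.4651.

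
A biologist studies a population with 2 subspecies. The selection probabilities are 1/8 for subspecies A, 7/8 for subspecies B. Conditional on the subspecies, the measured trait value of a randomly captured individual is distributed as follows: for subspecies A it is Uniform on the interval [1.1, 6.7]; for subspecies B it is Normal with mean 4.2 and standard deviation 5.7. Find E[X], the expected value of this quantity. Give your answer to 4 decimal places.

Component means — A: 3.9; B: 4.2.
E[X] = 0.125·3.9 + 0.875·4.2 = 4.1625.

4.1625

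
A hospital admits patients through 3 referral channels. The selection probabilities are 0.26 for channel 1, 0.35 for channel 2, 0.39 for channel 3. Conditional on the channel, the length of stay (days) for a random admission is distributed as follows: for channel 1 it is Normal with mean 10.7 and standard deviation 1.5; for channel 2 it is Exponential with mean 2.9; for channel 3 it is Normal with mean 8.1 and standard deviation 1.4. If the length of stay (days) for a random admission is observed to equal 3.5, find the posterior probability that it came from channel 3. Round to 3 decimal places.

0.014

Likelihoods f(3.5 | ·): 1: 2.64087e-06; 2: 0.103146; 3: 0.00128967.
Posterior ∝ prior × likelihood. Numerator for 3: 0.39·0.00128967 = 0.000502971.
Normalizing constant: 0.26·2.64087e-06 + 0.35·0.103146 + 0.39·0.00128967 = 0.0366048.
P(3 | observation) = 0.000502971 / 0.0366048 = 0.0137406.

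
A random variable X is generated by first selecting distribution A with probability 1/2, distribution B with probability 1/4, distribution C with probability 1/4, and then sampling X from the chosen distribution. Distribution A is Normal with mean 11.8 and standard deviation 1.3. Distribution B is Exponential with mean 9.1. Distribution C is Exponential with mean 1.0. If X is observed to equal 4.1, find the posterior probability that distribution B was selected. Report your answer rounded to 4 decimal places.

Likelihoods f(4.1 | ·): A: 7.39307e-09; B: 0.0700305; C: 0.0165727.
Posterior ∝ prior × likelihood. Numerator for B: 0.25·0.0700305 = 0.0175076.
Normalizing constant: 0.5·7.39307e-09 + 0.25·0.0700305 + 0.25·0.0165727 = 0.0216508.
P(B | observation) = 0.0175076 / 0.0216508 = 0.808637.

0.8086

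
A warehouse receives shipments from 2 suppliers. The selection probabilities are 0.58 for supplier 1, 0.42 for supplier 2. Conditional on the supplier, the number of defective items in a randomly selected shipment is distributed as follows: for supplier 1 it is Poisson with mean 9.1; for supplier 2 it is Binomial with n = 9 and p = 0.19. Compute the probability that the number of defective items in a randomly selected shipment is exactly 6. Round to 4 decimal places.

Conditional on each supplier, P(X = 6): 1: 0.0880716; 2: 0.00210018.
By total probability, P(X = 6) = 0.58·0.0880716 + 0.42·0.00210018 = 0.0519636.

0.0520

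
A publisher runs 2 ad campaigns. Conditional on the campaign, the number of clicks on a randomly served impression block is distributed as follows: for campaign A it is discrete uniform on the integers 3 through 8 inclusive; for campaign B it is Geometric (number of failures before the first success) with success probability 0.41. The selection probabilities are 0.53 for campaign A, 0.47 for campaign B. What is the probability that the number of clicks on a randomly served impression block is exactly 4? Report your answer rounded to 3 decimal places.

0.112

Conditional on each campaign, P(X = 4): A: 0.166667; B: 0.0496812.
By total probability, P(X = 4) = 0.53·0.166667 + 0.47·0.0496812 = 0.111683.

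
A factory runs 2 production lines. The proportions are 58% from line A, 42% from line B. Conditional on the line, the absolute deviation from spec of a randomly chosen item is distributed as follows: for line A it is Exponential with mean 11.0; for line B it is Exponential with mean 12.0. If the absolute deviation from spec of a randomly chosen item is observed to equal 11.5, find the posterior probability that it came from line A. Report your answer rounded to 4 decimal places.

Likelihoods f(11.5 | ·): A: 0.0319575; B: 0.031961.
Posterior ∝ prior × likelihood. Numerator for A: 0.58·0.0319575 = 0.0185353.
Normalizing constant: 0.58·0.0319575 + 0.42·0.031961 = 0.0319589.
P(A | observation) = 0.0185353 / 0.0319589 = 0.579973.

0.5800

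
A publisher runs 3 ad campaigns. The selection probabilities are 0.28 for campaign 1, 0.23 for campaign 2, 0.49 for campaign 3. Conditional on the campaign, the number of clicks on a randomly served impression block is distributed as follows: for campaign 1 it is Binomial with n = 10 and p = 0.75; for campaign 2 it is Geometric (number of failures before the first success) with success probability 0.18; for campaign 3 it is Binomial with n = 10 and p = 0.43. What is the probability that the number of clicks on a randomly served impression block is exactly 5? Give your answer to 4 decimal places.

Conditional on each campaign, P(X = 5): 1: 0.0583992; 2: 0.0667332; 3: 0.222904.
By total probability, P(X = 5) = 0.28·0.0583992 + 0.23·0.0667332 + 0.49·0.222904 = 0.140923.

0.1409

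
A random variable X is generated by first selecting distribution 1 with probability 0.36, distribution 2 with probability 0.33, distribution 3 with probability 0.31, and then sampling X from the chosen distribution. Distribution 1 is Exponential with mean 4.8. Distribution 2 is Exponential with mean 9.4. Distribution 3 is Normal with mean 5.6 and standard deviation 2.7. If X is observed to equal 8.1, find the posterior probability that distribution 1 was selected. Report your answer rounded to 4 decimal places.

0.2370

Likelihoods f(8.1 | ·): 1: 0.0385378; 2: 0.0449407; 3: 0.0962449.
Posterior ∝ prior × likelihood. Numerator for 1: 0.36·0.0385378 = 0.0138736.
Normalizing constant: 0.36·0.0385378 + 0.33·0.0449407 + 0.31·0.0962449 = 0.0585399.
P(1 | observation) = 0.0138736 / 0.0585399 = 0.236994.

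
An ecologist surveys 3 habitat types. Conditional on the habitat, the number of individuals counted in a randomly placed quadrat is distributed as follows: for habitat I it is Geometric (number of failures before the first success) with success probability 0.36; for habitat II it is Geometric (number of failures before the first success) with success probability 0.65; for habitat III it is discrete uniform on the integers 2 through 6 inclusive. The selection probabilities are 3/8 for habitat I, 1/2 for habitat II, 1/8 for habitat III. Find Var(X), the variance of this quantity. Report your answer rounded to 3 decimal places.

Per component, I: μ=1.77778, E[X²]=8.09877; II: μ=0.538462, E[X²]=1.11834; III: μ=4, E[X²]=18.
E[X] = 0.375·1.77778 + 0.5·0.538462 + 0.125·4 = 1.4359.
E[X²] = 0.375·8.09877 + 0.5·1.11834 + 0.125·18 = 5.84621.
Var(X) = E[X²] − (E[X])² = 5.84621 − 2.0618 = 3.78441.

3.784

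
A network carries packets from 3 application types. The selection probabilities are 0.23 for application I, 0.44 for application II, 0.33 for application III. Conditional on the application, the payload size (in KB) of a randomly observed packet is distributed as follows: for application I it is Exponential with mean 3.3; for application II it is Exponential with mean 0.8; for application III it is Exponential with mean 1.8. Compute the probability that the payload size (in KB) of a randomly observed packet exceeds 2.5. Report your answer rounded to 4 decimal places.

0.2094

Conditional on each application, P(X > 2.5): I: 0.468802; II: 0.0439369; III: 0.249352.
By total probability, P(X > 2.5) = 0.23·0.468802 + 0.44·0.0439369 + 0.33·0.249352 = 0.209443.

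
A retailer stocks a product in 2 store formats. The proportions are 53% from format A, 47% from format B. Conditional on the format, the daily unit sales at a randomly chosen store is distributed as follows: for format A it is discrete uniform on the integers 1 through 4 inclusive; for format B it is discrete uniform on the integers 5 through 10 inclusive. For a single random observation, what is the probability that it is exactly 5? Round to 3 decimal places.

Conditional on each format, P(X = 5): A: 0; B: 0.166667.
By total probability, P(X = 5) = 0.53·0 + 0.47·0.166667 = 0.0783333.

0.078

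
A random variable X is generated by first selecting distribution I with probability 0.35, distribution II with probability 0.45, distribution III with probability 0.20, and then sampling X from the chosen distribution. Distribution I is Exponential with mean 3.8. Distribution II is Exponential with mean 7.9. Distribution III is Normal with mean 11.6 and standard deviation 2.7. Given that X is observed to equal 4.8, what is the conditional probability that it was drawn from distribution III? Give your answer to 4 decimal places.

Likelihoods f(4.8 | ·): I: 0.0744104; II: 0.0689442; III: 0.0061972.
Posterior ∝ prior × likelihood. Numerator for III: 0.2·0.0061972 = 0.00123944.
Normalizing constant: 0.35·0.0744104 + 0.45·0.0689442 + 0.2·0.0061972 = 0.058308.
P(III | observation) = 0.00123944 / 0.058308 = 0.0212568.

0.0213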